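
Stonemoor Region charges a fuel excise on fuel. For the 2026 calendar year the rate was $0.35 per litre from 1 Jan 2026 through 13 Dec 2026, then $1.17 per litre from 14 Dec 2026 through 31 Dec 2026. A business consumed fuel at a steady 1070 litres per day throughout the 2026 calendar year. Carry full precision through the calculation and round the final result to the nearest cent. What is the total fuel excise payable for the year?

$152,485.70

1 Jan – 13 Dec 2026: 347 days × 1070 litres/day = 371,290 litres at $0.35/litre → $129,951.50
14 Dec – 31 Dec 2026: 18 days × 1070 litres/day = 19,260 litres at $1.17/litre → $22,534.20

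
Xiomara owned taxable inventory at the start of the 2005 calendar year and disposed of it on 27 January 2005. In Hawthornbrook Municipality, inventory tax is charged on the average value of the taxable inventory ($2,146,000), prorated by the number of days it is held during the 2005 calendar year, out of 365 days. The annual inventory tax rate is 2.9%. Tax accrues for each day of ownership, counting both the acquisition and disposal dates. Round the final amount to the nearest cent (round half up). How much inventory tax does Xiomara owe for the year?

$4,603.61

Days held (1 January – 27 January 2005): 27 out of 365
Tax = $2,146,000 × 2.9% × 27/365 = $4,603.6110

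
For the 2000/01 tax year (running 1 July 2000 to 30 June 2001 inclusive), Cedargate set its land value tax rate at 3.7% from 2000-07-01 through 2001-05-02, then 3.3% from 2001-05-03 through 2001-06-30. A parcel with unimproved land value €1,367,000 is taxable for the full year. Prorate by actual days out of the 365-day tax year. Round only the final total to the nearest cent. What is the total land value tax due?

€49,695.13

2000-07-01 to 2001-05-02: 306 days at 3.7% → €1,367,000 × 3.7% × 306/365 = €42,403.2164
2001-05-03 to 2001-06-30: 59 days at 3.3% → €1,367,000 × 3.3% × 59/365 = €7,291.9151
Total = €49,695.1315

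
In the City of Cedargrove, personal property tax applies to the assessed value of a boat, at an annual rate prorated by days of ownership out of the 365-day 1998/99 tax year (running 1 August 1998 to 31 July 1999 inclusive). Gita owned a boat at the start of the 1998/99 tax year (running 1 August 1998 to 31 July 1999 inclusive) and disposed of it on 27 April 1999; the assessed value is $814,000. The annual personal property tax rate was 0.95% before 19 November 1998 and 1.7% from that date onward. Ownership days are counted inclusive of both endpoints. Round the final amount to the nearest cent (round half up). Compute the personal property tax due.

1 August – 18 November 1998: 110 days at 0.95% → $814,000 × 0.95% × 110/365 = $2,330.4932
19 November 1998 – 27 April 1999: 160 days at 1.7% → $814,000 × 1.7% × 160/365 = $6,065.9726
Total = $8,396.4658

$8,396.47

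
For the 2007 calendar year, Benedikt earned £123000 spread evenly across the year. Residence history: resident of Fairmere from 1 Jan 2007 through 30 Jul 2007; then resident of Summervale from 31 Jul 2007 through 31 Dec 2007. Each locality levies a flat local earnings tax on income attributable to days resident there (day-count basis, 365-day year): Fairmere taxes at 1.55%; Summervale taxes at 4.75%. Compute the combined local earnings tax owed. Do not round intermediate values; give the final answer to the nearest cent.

Fairmere, 1 Jan – 30 Jul 2007: 211 days → £123000 × 1.55% × 211/365 = £1102.1137
Summervale, 31 Jul – 31 Dec 2007: 154 days → £123000 × 4.75% × 154/365 = £2465.0548
Total = £3567.1685

£3567.17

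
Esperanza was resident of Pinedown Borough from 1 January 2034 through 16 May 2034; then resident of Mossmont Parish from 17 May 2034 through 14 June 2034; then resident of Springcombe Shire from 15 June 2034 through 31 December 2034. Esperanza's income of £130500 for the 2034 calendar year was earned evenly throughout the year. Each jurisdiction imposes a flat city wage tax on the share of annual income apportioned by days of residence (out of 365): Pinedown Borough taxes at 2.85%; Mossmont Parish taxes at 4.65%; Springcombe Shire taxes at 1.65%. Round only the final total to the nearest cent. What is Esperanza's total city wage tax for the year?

£3047.80

Pinedown Borough, 1 January – 16 May 2034: 136 days → £130500 × 2.85% × 136/365 = £1385.8027
Mossmont Parish, 17 May – 14 June 2034: 29 days → £130500 × 4.65% × 29/365 = £482.1349
Springcombe Shire, 15 June – 31 December 2034: 200 days → £130500 × 1.65% × 200/365 = £1179.8630
Total = £3047.8007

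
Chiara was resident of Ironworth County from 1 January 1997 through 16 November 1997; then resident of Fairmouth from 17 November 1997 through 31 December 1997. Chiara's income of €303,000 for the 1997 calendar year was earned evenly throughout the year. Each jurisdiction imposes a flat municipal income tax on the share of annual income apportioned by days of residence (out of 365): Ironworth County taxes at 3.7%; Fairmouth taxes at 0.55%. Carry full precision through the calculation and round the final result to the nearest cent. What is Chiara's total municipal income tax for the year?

€10,034.28

Ironworth County, 1 January – 16 November 1997: 320 days → €303,000 × 3.7% × 320/365 = €9,828.8219
Fairmouth, 17 November – 31 December 1997: 45 days → €303,000 × 0.55% × 45/365 = €205.4589
Total = €10,034.2808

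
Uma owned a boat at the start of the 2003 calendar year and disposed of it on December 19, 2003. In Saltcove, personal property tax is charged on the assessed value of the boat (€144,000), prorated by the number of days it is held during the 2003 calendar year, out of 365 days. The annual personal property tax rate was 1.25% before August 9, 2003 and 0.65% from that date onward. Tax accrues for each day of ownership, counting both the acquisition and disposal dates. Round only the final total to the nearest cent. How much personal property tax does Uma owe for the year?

January 1 – August 8, 2003: 220 days at 1.25% → €144,000 × 1.25% × 220/365 = €1,084.9315
August 9 – December 19, 2003: 133 days at 0.65% → €144,000 × 0.65% × 133/365 = €341.0630
Total = €1,425.9945

€1,425.99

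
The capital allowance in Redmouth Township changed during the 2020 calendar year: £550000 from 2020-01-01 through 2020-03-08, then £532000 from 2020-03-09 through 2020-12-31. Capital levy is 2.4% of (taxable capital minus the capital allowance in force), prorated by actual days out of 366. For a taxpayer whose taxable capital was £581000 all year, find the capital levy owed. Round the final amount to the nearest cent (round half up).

£1095.74

2020-01-01 to 2020-03-08: 68 days, exemption £550000 → (£581000 − £550000) × 2.4% × 68/366 = £138.2295
2020-03-09 to 2020-12-31: 298 days, exemption £532000 → (£581000 − £532000) × 2.4% × 298/366 = £957.5082
Total = £1095.7377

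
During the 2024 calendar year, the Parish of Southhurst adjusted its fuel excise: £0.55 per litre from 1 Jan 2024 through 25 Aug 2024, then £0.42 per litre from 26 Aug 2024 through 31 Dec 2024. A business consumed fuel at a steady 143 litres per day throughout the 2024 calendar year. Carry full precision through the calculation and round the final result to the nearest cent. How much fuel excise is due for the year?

£26406.38

1 Jan – 25 Aug 2024: 238 days × 143 litres/day = 34,034 litres at £0.55/litre → £18718.70
26 Aug – 31 Dec 2024: 128 days × 143 litres/day = 18,304 litres at £0.42/litre → £7687.68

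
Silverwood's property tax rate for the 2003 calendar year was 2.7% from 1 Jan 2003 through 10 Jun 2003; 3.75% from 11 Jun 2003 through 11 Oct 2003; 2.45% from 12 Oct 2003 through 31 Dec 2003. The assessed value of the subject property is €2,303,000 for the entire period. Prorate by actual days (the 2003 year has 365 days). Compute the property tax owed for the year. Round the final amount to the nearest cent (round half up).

1 Jan – 10 Jun 2003: 161 days at 2.7% → €2,303,000 × 2.7% × 161/365 = €27,427.7836
11 Jun – 11 Oct 2003: 123 days at 3.75% → €2,303,000 × 3.75% × 123/365 = €29,102.9795
12 Oct – 31 Dec 2003: 81 days at 2.45% → €2,303,000 × 2.45% × 81/365 = €12,521.3795
Total = €69,052.1425

€69,052.14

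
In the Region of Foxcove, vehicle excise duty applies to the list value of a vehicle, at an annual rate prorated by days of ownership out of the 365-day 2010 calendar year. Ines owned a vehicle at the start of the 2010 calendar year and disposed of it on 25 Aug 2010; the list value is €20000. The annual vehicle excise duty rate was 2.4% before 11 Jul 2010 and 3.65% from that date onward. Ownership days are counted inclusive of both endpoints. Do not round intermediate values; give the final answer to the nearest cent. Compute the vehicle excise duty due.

€343.18

1 Jan – 10 Jul 2010: 191 days at 2.4% → €20000 × 2.4% × 191/365 = €251.1781
11 Jul – 25 Aug 2010: 46 days at 3.65% → €20000 × 3.65% × 46/365 = €92.0000
Total = €343.1781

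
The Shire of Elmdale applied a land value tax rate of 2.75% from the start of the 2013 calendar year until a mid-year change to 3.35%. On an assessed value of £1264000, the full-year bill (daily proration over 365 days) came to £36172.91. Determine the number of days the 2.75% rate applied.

297 days

Let d = days at the first rate; then 365 − d days at the second rate.
£1264000 × [2.75%·d + 3.35%·(365−d)] / 365 = £36172.91
Solving gives d = 297, so the new rate took effect on 25 Oct 2013.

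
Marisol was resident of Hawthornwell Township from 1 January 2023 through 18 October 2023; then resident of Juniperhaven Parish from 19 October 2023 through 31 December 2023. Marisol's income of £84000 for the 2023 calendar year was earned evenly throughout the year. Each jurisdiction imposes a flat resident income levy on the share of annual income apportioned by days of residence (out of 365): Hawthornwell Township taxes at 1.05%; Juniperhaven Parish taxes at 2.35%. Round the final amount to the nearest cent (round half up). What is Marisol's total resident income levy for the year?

£1103.39

Hawthornwell Township, 1 January – 18 October 2023: 291 days → £84000 × 1.05% × 291/365 = £703.1836
Juniperhaven Parish, 19 October – 31 December 2023: 74 days → £84000 × 2.35% × 74/365 = £400.2082
Total = £1103.3918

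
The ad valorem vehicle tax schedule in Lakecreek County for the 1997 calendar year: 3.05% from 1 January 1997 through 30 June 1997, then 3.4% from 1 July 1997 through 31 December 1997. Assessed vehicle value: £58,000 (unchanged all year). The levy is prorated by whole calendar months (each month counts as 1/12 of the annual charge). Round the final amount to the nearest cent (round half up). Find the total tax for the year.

1 January – 30 June 1997: 6 months at 3.05% → £58,000 × 3.05% × 6/12 = £884.5000
1 July – 31 December 1997: 6 months at 3.4% → £58,000 × 3.4% × 6/12 = £986.0000
Total = £1,870.5000

£1,870.50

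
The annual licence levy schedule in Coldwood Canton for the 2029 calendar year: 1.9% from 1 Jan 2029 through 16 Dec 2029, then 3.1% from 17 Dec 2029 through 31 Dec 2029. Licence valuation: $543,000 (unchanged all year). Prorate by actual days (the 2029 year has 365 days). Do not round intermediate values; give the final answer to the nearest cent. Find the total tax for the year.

$10,584.78

1 Jan – 16 Dec 2029: 350 days at 1.9% → $543,000 × 1.9% × 350/365 = $9,893.0137
17 Dec – 31 Dec 2029: 15 days at 3.1% → $543,000 × 3.1% × 15/365 = $691.7671
Total = $10,584.7808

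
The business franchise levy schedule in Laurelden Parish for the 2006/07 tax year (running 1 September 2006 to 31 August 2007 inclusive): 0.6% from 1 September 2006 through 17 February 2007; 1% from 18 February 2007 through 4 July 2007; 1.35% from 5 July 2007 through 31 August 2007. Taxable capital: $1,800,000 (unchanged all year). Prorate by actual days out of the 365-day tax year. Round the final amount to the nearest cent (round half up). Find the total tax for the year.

1 September 2006 – 17 February 2007: 170 days at 0.6% → $1,800,000 × 0.6% × 170/365 = $5,030.1370
18 February – 4 July 2007: 137 days at 1% → $1,800,000 × 1% × 137/365 = $6,756.1644
5 July – 31 August 2007: 58 days at 1.35% → $1,800,000 × 1.35% × 58/365 = $3,861.3699
Total = $15,647.6712

$15,647.67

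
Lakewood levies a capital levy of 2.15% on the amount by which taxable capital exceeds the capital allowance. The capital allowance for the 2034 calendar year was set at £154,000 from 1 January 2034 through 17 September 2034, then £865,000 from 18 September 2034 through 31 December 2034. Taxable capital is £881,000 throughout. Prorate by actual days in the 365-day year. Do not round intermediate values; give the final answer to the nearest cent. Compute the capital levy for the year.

1 January – 17 September 2034: 260 days, exemption £154,000 → (£881,000 − £154,000) × 2.15% × 260/365 = £11,134.0548
18 September – 31 December 2034: 105 days, exemption £865,000 → (£881,000 − £865,000) × 2.15% × 105/365 = £98.9589
Total = £11,233.0137

£11,233.01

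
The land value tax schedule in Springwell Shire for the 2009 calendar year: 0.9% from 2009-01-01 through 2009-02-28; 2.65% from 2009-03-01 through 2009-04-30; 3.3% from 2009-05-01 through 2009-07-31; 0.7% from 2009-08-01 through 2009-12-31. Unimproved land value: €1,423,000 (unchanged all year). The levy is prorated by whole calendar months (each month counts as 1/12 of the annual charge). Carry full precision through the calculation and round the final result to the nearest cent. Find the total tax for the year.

€24,309.58

2009-01-01 to 2009-02-28: 2 months at 0.9% → €1,423,000 × 0.9% × 2/12 = €2,134.5000
2009-03-01 to 2009-04-30: 2 months at 2.65% → €1,423,000 × 2.65% × 2/12 = €6,284.9167
2009-05-01 to 2009-07-31: 3 months at 3.3% → €1,423,000 × 3.3% × 3/12 = €11,739.7500
2009-08-01 to 2009-12-31: 5 months at 0.7% → €1,423,000 × 0.7% × 5/12 = €4,150.4167
Total = €24,309.5833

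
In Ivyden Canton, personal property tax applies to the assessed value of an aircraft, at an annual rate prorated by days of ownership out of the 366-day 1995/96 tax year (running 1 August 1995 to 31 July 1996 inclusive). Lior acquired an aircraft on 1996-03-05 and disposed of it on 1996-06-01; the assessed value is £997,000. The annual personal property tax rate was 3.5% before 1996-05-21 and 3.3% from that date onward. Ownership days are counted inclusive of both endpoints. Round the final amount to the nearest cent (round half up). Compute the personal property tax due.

£8,420.02

1996-03-05 to 1996-05-20: 77 days at 3.5% → £997,000 × 3.5% × 77/366 = £7,341.2978
1996-05-21 to 1996-06-01: 12 days at 3.3% → £997,000 × 3.3% × 12/366 = £1,078.7213
Total = £8,420.0191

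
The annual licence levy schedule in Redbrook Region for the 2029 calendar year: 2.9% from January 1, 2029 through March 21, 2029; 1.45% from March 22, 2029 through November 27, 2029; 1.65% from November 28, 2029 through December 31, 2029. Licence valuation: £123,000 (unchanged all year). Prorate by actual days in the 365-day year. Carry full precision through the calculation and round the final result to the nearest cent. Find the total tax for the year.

£2,197.32

January 1 – March 21, 2029: 80 days at 2.9% → £123,000 × 2.9% × 80/365 = £781.8082
March 22 – November 27, 2029: 251 days at 1.45% → £123,000 × 1.45% × 251/365 = £1,226.4616
November 28 – December 31, 2029: 34 days at 1.65% → £123,000 × 1.65% × 34/365 = £189.0493
Total = £2,197.3192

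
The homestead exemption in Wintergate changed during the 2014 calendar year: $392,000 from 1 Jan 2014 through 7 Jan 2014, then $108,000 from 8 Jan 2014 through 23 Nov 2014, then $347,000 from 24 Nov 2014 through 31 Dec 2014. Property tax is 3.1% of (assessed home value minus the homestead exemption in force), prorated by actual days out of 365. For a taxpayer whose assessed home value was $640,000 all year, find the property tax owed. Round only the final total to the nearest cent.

1 Jan – 7 Jan 2014: 7 days, exemption $392,000 → ($640,000 − $392,000) × 3.1% × 7/365 = $147.4411
8 Jan – 23 Nov 2014: 320 days, exemption $108,000 → ($640,000 − $108,000) × 3.1% × 320/365 = $14,458.7397
24 Nov – 31 Dec 2014: 38 days, exemption $347,000 → ($640,000 − $347,000) × 3.1% × 38/365 = $945.6274
Total = $15,551.8082

$15,551.81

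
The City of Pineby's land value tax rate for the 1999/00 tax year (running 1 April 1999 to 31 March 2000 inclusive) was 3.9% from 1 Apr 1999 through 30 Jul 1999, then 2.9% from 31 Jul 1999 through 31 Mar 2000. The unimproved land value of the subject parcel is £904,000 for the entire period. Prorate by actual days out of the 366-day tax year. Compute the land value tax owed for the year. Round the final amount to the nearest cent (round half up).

£29,204.63

1 Apr – 30 Jul 1999: 121 days at 3.9% → £904,000 × 3.9% × 121/366 = £11,655.6721
31 Jul 1999 – 31 Mar 2000: 245 days at 2.9% → £904,000 × 2.9% × 245/366 = £17,548.9617
Total = £29,204.6339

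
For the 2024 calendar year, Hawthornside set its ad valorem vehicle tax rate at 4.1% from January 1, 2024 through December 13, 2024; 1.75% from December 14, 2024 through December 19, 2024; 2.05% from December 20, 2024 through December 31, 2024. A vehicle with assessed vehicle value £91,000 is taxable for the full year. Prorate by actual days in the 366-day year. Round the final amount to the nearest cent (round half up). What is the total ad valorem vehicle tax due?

£3,634.78

January 1 – December 13, 2024: 348 days at 4.1% → £91,000 × 4.1% × 348/366 = £3,547.5082
December 14 – December 19, 2024: 6 days at 1.75% → £91,000 × 1.75% × 6/366 = £26.1066
December 20 – December 31, 2024: 12 days at 2.05% → £91,000 × 2.05% × 12/366 = £61.1639
Total = £3,634.7787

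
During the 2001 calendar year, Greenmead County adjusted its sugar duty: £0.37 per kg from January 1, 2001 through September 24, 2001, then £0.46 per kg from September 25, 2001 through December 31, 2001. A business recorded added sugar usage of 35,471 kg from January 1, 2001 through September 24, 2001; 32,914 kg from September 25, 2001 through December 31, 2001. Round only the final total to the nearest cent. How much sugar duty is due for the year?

January 1 – September 24, 2001: 35,471 kg at £0.37/kg → £13,124.27
September 25 – December 31, 2001: 32,914 kg at £0.46/kg → £15,140.44

£28,264.71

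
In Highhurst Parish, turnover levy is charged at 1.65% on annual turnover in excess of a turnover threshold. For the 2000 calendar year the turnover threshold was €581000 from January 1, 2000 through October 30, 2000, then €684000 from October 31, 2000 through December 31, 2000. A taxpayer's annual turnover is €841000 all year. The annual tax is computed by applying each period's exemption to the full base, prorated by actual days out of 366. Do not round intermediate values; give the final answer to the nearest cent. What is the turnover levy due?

€4002.11

January 1 – October 30, 2000: 304 days, exemption €581000 → (€841000 − €581000) × 1.65% × 304/366 = €3563.2787
October 31 – December 31, 2000: 62 days, exemption €684000 → (€841000 − €684000) × 1.65% × 62/366 = €438.8279
Total = €4002.1066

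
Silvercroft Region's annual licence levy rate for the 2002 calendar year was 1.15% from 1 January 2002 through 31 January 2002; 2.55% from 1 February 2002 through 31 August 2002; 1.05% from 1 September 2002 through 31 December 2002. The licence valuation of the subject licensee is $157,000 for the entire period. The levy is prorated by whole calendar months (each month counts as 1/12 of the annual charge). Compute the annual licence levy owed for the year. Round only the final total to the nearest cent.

$3,035.33

1 January – 31 January 2002: 1 month at 1.15% → $157,000 × 1.15% × 1/12 = $150.4583
1 February – 31 August 2002: 7 months at 2.55% → $157,000 × 2.55% × 7/12 = $2,335.3750
1 September – 31 December 2002: 4 months at 1.05% → $157,000 × 1.05% × 4/12 = $549.5000
Total = $3,035.3333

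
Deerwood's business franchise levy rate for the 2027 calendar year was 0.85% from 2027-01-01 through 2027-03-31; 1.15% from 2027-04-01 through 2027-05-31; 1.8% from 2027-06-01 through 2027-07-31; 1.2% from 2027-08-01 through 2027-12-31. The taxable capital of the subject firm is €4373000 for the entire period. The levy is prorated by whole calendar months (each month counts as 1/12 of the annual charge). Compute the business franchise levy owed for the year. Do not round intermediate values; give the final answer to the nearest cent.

€52658.21

2027-01-01 to 2027-03-31: 3 months at 0.85% → €4373000 × 0.85% × 3/12 = €9292.6250
2027-04-01 to 2027-05-31: 2 months at 1.15% → €4373000 × 1.15% × 2/12 = €8381.5833
2027-06-01 to 2027-07-31: 2 months at 1.8% → €4373000 × 1.8% × 2/12 = €13119.0000
2027-08-01 to 2027-12-31: 5 months at 1.2% → €4373000 × 1.2% × 5/12 = €21865.0000
Total = €52658.2083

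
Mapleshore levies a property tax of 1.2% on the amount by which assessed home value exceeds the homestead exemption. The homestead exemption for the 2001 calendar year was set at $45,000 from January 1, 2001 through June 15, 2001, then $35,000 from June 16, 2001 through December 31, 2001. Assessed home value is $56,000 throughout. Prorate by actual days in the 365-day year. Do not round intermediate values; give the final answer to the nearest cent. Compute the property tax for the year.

January 1 – June 15, 2001: 166 days, exemption $45,000 → ($56,000 − $45,000) × 1.2% × 166/365 = $60.0329
June 16 – December 31, 2001: 199 days, exemption $35,000 → ($56,000 − $35,000) × 1.2% × 199/365 = $137.3918
Total = $197.4247

$197.42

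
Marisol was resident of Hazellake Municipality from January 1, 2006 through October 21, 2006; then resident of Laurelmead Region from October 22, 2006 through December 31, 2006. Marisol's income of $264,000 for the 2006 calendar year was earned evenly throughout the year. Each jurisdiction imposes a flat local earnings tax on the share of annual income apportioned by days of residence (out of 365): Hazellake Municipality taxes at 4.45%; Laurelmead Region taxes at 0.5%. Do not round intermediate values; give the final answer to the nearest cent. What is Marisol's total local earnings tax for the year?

$9,719.54

Hazellake Municipality, January 1 – October 21, 2006: 294 days → $264,000 × 4.45% × 294/365 = $9,462.7726
Laurelmead Region, October 22 – December 31, 2006: 71 days → $264,000 × 0.5% × 71/365 = $256.7671
Total = $9,719.5397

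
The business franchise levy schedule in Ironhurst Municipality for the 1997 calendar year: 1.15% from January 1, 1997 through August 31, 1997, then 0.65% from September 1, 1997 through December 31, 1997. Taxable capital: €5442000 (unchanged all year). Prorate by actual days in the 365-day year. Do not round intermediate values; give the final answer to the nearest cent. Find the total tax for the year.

January 1 – August 31, 1997: 243 days at 1.15% → €5442000 × 1.15% × 243/365 = €41664.8466
September 1 – December 31, 1997: 122 days at 0.65% → €5442000 × 0.65% × 122/365 = €11823.3041
Total = €53488.1507

€53488.15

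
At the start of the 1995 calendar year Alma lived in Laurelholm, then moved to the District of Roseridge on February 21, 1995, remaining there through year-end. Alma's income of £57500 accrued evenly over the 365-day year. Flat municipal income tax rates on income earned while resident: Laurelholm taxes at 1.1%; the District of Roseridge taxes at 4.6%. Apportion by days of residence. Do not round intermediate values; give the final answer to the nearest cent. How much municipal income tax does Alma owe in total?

Laurelholm, January 1 – February 20, 1995: 51 days → £57500 × 1.1% × 51/365 = £88.3767
The District of Roseridge, February 21 – December 31, 1995: 314 days → £57500 × 4.6% × 314/365 = £2275.4247
Total = £2363.8014

£2363.80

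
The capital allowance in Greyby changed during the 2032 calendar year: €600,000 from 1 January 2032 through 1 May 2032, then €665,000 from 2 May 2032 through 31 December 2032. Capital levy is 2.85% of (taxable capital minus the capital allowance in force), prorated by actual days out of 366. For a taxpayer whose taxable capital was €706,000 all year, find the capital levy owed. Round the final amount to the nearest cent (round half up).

1 January – 1 May 2032: 122 days, exemption €600,000 → (€706,000 − €600,000) × 2.85% × 122/366 = €1,007.0000
2 May – 31 December 2032: 244 days, exemption €665,000 → (€706,000 − €665,000) × 2.85% × 244/366 = €779.0000
Total = €1,786.0000

€1,786.00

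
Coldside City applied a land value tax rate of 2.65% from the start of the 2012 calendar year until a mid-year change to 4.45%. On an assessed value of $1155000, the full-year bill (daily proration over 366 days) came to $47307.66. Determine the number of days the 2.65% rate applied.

Let d = days at the first rate; then 366 − d days at the second rate.
$1155000 × [2.65%·d + 4.45%·(366−d)] / 366 = $47307.66
Solving gives d = 72, so the new rate took effect on March 13, 2012.

72 days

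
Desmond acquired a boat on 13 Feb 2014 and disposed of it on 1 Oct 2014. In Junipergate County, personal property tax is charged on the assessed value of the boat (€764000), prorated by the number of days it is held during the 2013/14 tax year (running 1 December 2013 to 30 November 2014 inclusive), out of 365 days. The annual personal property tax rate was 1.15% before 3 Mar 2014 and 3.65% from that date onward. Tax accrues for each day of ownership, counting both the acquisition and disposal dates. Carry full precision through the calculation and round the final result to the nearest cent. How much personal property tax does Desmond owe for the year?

13 Feb – 2 Mar 2014: 18 days at 1.15% → €764000 × 1.15% × 18/365 = €433.2822
3 Mar – 1 Oct 2014: 213 days at 3.65% → €764000 × 3.65% × 213/365 = €16273.2000
Total = €16706.4822

€16706.48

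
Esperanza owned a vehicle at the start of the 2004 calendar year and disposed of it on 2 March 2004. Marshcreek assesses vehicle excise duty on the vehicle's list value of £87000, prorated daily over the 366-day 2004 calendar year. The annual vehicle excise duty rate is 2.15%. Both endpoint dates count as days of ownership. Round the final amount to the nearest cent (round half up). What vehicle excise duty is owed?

Days held (1 January – 2 March 2004): 62 out of 366
Tax = £87000 × 2.15% × 62/366 = £316.8607

£316.86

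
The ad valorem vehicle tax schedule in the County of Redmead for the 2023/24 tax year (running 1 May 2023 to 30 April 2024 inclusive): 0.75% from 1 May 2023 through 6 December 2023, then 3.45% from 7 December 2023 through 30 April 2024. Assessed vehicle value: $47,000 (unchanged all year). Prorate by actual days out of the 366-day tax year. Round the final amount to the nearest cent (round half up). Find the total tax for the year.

$858.71

1 May – 6 December 2023: 220 days at 0.75% → $47,000 × 0.75% × 220/366 = $211.8852
7 December 2023 – 30 April 2024: 146 days at 3.45% → $47,000 × 3.45% × 146/366 = $646.8279
Total = $858.7131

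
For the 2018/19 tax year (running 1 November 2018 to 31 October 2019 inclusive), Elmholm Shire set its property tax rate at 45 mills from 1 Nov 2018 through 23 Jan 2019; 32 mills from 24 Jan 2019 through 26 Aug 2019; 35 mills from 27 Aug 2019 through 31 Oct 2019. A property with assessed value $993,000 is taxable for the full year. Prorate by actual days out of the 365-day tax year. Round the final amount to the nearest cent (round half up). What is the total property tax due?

1 Nov 2018 – 23 Jan 2019: 84 days at 45 mills → $993,000 × 4.5% × 84/365 = $10,283.6712
24 Jan – 26 Aug 2019: 215 days at 32 mills → $993,000 × 3.2% × 215/365 = $18,717.3699
27 Aug – 31 Oct 2019: 66 days at 35 mills → $993,000 × 3.5% × 66/365 = $6,284.4658
Total = $35,285.5068

$35,285.51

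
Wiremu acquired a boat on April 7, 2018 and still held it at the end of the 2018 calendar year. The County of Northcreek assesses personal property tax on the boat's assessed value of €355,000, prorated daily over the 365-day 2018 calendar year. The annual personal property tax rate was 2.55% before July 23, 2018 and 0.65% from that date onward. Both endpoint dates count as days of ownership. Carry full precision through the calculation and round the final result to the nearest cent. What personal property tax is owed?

April 7 – July 22, 2018: 107 days at 2.55% → €355,000 × 2.55% × 107/365 = €2,653.7466
July 23 – December 31, 2018: 162 days at 0.65% → €355,000 × 0.65% × 162/365 = €1,024.1507
Total = €3,677.8973

€3,677.90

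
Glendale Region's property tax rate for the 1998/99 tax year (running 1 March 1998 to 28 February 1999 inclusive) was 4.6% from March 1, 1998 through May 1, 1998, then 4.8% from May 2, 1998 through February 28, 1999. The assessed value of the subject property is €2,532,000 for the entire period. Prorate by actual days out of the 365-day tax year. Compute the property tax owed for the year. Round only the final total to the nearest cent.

March 1 – May 1, 1998: 62 days at 4.6% → €2,532,000 × 4.6% × 62/365 = €19,784.2849
May 2, 1998 – February 28, 1999: 303 days at 4.8% → €2,532,000 × 4.8% × 303/365 = €100,891.5288
Total = €120,675.8137

€120,675.81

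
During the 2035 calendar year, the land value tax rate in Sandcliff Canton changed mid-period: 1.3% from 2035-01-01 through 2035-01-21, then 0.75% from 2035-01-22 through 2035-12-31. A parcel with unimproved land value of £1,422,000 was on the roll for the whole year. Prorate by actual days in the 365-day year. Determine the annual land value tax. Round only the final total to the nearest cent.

2035-01-01 to 2035-01-21: 21 days at 1.3% → £1,422,000 × 1.3% × 21/365 = £1,063.5781
2035-01-22 to 2035-12-31: 344 days at 0.75% → £1,422,000 × 0.75% × 344/365 = £10,051.3973
Total = £11,114.9753

£11,114.98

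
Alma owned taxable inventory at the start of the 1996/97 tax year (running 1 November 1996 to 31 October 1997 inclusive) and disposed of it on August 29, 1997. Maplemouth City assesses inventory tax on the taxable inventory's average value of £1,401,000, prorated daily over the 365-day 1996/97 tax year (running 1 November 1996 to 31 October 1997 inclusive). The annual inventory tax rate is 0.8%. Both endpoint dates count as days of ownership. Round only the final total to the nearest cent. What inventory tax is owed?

£9,273.47

Days held (November 1, 1996 – August 29, 1997): 302 out of 365
Tax = £1,401,000 × 0.8% × 302/365 = £9,273.4685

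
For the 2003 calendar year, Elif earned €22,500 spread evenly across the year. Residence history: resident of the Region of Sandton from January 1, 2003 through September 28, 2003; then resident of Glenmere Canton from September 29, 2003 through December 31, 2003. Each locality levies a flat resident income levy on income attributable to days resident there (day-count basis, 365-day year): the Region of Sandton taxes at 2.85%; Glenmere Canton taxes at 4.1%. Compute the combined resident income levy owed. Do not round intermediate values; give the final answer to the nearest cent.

€713.68

The Region of Sandton, January 1 – September 28, 2003: 271 days → €22,500 × 2.85% × 271/365 = €476.1062
Glenmere Canton, September 29 – December 31, 2003: 94 days → €22,500 × 4.1% × 94/365 = €237.5753
Total = €713.6815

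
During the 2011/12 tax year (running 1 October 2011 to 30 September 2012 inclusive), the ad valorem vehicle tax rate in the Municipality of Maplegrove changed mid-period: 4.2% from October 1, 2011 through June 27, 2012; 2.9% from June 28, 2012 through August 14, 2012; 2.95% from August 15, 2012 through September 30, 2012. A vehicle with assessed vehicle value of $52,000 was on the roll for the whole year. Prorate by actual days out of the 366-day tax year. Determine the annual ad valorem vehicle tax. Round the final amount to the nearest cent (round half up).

October 1, 2011 – June 27, 2012: 271 days at 4.2% → $52,000 × 4.2% × 271/366 = $1,617.1148
June 28 – August 14, 2012: 48 days at 2.9% → $52,000 × 2.9% × 48/366 = $197.7705
August 15 – September 30, 2012: 47 days at 2.95% → $52,000 × 2.95% × 47/366 = $196.9891
Total = $2,011.8743

$2,011.87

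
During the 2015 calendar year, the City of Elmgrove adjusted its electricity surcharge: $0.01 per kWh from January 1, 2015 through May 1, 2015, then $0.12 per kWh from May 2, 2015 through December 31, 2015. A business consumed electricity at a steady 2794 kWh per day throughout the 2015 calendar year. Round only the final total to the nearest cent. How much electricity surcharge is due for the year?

$85189.06

January 1 – May 1, 2015: 121 days × 2794 kWh/day = 338,074 kWh at $0.01/kWh → $3380.74
May 2 – December 31, 2015: 244 days × 2794 kWh/day = 681,736 kWh at $0.12/kWh → $81808.32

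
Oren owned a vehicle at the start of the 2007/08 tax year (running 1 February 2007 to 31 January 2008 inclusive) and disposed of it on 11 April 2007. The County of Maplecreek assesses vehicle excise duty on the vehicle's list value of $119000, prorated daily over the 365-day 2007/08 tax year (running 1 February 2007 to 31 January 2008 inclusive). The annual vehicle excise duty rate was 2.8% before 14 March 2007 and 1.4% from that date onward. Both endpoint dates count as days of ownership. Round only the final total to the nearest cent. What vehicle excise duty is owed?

$506.65

1 February – 13 March 2007: 41 days at 2.8% → $119000 × 2.8% × 41/365 = $374.2795
14 March – 11 April 2007: 29 days at 1.4% → $119000 × 1.4% × 29/365 = $132.3671
Total = $506.6466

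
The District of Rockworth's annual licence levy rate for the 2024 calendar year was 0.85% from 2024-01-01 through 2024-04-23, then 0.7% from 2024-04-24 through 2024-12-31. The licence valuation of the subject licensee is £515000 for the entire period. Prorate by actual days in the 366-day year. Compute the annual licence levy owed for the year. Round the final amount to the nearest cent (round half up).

£3845.61

2024-01-01 to 2024-04-23: 114 days at 0.85% → £515000 × 0.85% × 114/366 = £1363.4836
2024-04-24 to 2024-12-31: 252 days at 0.7% → £515000 × 0.7% × 252/366 = £2482.1311
Total = £3845.6148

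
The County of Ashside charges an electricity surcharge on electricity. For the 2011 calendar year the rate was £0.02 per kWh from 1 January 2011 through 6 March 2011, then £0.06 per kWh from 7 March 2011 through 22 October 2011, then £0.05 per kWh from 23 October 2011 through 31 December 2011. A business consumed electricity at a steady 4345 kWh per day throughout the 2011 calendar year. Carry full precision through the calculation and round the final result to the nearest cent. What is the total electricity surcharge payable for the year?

1 January – 6 March 2011: 65 days × 4345 kWh/day = 282,425 kWh at £0.02/kWh → £5648.50
7 March – 22 October 2011: 230 days × 4345 kWh/day = 999,350 kWh at £0.06/kWh → £59961.00
23 October – 31 December 2011: 70 days × 4345 kWh/day = 304,150 kWh at £0.05/kWh → £15207.50

£80817.00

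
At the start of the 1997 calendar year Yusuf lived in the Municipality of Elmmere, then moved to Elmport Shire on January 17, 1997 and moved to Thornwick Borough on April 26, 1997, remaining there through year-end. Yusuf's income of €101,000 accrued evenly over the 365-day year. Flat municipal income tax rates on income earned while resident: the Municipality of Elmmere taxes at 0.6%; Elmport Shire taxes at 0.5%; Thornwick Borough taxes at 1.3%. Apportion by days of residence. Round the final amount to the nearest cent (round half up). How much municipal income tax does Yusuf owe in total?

€1,062.85

The Municipality of Elmmere, January 1 – January 16, 1997: 16 days → €101,000 × 0.6% × 16/365 = €26.5644
Elmport Shire, January 17 – April 25, 1997: 99 days → €101,000 × 0.5% × 99/365 = €136.9726
Thornwick Borough, April 26 – December 31, 1997: 250 days → €101,000 × 1.3% × 250/365 = €899.3151
Total = €1,062.8521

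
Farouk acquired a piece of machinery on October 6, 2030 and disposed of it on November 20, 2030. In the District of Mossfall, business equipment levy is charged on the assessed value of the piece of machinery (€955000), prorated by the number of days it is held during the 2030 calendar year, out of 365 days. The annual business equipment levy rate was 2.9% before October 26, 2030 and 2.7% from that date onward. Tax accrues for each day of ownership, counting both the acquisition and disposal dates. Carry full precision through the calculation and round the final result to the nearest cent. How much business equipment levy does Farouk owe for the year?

October 6 – October 25, 2030: 20 days at 2.9% → €955000 × 2.9% × 20/365 = €1517.5342
October 26 – November 20, 2030: 26 days at 2.7% → €955000 × 2.7% × 26/365 = €1836.7397
Total = €3354.2740

€3354.27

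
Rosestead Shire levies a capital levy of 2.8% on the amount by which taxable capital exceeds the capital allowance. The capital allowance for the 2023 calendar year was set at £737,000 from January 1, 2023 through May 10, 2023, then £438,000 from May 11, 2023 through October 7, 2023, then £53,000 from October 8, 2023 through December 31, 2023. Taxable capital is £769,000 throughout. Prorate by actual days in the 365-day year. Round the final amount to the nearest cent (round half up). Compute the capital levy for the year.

January 1 – May 10, 2023: 130 days, exemption £737,000 → (£769,000 − £737,000) × 2.8% × 130/365 = £319.1233
May 11 – October 7, 2023: 150 days, exemption £438,000 → (£769,000 − £438,000) × 2.8% × 150/365 = £3,808.7671
October 8 – December 31, 2023: 85 days, exemption £53,000 → (£769,000 − £53,000) × 2.8% × 85/365 = £4,668.7123
Total = £8,796.6027

£8,796.60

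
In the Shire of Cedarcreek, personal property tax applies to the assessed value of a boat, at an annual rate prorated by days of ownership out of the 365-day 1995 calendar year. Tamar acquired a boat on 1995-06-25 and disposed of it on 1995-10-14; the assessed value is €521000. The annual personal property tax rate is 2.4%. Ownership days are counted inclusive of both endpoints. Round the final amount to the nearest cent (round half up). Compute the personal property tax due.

Days held (1995-06-25 to 1995-10-14): 112 out of 365
Tax = €521000 × 2.4% × 112/365 = €3836.8438

€3836.84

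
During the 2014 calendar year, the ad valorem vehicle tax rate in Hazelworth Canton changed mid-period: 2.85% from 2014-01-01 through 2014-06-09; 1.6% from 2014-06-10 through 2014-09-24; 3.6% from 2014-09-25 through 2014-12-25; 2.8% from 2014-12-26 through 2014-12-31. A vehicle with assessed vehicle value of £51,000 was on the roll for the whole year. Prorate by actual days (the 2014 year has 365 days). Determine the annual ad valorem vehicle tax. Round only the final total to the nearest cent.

£1,362.61

2014-01-01 to 2014-06-09: 160 days at 2.85% → £51,000 × 2.85% × 160/365 = £637.1507
2014-06-10 to 2014-09-24: 107 days at 1.6% → £51,000 × 1.6% × 107/365 = £239.2110
2014-09-25 to 2014-12-25: 92 days at 3.6% → £51,000 × 3.6% × 92/365 = £462.7726
2014-12-26 to 2014-12-31: 6 days at 2.8% → £51,000 × 2.8% × 6/365 = £23.4740
Total = £1,362.6082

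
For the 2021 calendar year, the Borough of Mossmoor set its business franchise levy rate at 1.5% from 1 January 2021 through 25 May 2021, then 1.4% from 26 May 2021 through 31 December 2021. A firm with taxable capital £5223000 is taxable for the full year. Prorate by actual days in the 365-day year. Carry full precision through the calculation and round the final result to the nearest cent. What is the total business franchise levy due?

£75196.89

1 January – 25 May 2021: 145 days at 1.5% → £5223000 × 1.5% × 145/365 = £31123.3562
26 May – 31 December 2021: 220 days at 1.4% → £5223000 × 1.4% × 220/365 = £44073.5342
Total = £75196.8904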